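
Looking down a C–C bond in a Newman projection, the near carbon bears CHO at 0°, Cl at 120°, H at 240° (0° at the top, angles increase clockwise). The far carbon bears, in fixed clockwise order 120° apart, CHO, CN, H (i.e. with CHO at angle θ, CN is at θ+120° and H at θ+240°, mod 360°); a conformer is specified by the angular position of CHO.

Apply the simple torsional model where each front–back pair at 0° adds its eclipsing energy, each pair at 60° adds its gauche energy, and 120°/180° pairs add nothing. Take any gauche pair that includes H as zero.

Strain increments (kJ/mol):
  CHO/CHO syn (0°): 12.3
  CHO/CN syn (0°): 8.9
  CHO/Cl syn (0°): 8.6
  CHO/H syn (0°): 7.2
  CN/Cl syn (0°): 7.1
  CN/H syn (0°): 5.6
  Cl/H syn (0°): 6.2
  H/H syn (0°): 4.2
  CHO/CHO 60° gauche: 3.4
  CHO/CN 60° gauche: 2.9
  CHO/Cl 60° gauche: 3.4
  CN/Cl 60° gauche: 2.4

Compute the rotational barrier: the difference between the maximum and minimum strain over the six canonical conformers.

CHO at 0° (eclipsed): CHO(0°)/CHO(0°) eclipsed 12.3; Cl(120°)/CN(120°) eclipsed 7.1; H(240°)/H(240°) eclipsed 4.2 → 23.6 kJ/mol.
CHO at 60° (staggered): CHO(0°)/CHO(60°) gauche 3.4; Cl(120°)/CHO(60°) gauche 3.4; Cl(120°)/CN(180°) gauche 2.4 → 9.2 kJ/mol.
CHO at 120° (eclipsed): CHO(0°)/H(0°) eclipsed 7.2; Cl(120°)/CHO(120°) eclipsed 8.6; H(240°)/CN(240°) eclipsed 5.6 → 21.4 kJ/mol.
CHO at 180° (staggered): CHO(0°)/CN(300°) gauche 2.9; Cl(120°)/CHO(180°) gauche 3.4 → 6.3 kJ/mol.
CHO at 240° (eclipsed): CHO(0°)/CN(0°) eclipsed 8.9; Cl(120°)/H(120°) eclipsed 6.2; H(240°)/CHO(240°) eclipsed 7.2 → 22.3 kJ/mol.
CHO at 300° (staggered): CHO(0°)/CHO(300°) gauche 3.4; CHO(0°)/CN(60°) gauche 2.9; Cl(120°)/CN(60°) gauche 2.4 → 8.7 kJ/mol.
Max at 0° (23.6 kJ/mol), min at 180° (6.3 kJ/mol); barrier = 17.3 kJ/mol.

17.3 kJ/mol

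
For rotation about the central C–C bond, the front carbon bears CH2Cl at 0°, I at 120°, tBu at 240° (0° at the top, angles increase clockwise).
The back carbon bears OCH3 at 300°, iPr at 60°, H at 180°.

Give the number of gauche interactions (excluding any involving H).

4

Non-H gauche pairs: CH2Cl(0°)/OCH3(300°); CH2Cl(0°)/iPr(60°); I(120°)/iPr(60°); tBu(240°)/OCH3(300°) — 4 interactions.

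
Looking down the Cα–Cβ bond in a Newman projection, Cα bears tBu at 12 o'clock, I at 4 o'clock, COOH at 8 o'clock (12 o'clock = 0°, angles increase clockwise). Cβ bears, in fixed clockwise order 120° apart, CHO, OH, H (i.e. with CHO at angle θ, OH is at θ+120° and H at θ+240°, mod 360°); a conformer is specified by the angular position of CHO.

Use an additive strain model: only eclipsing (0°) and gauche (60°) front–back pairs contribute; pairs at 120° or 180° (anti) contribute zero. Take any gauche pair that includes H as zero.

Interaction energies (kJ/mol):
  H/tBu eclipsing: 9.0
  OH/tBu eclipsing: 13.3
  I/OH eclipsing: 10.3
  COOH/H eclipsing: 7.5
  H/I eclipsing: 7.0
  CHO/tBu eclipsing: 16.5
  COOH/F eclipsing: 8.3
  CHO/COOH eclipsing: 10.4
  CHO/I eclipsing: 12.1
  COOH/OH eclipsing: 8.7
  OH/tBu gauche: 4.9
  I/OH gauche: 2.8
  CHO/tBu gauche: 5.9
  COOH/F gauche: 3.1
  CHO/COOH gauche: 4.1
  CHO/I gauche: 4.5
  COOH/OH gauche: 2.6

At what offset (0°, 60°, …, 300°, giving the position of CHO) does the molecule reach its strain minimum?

CHO at 0° (eclipsed): tBu(0°)/CHO(0°) eclipsed 16.5; I(120°)/OH(120°) eclipsed 10.3; COOH(240°)/H(240°) eclipsed 7.5 → 34.3 kJ/mol.
CHO at 60° (staggered): tBu(0°)/CHO(60°) gauche 5.9; I(120°)/CHO(60°) gauche 4.5; I(120°)/OH(180°) gauche 2.8; COOH(240°)/OH(180°) gauche 2.6 → 15.8 kJ/mol.
CHO at 120° (eclipsed): tBu(0°)/H(0°) eclipsed 9.0; I(120°)/CHO(120°) eclipsed 12.1; COOH(240°)/OH(240°) eclipsed 8.7 → 29.8 kJ/mol.
CHO at 180° (staggered): tBu(0°)/OH(300°) gauche 4.9; I(120°)/CHO(180°) gauche 4.5; COOH(240°)/CHO(180°) gauche 4.1; COOH(240°)/OH(300°) gauche 2.6 → 16.1 kJ/mol.
CHO at 240° (eclipsed): tBu(0°)/OH(0°) eclipsed 13.3; I(120°)/H(120°) eclipsed 7.0; COOH(240°)/CHO(240°) eclipsed 10.4 → 30.7 kJ/mol.
CHO at 300° (staggered): tBu(0°)/CHO(300°) gauche 5.9; tBu(0°)/OH(60°) gauche 4.9; I(120°)/OH(60°) gauche 2.8; COOH(240°)/CHO(300°) gauche 4.1 → 17.7 kJ/mol.
The minimum (15.8 kJ/mol) occurs with CHO at 60°.

60°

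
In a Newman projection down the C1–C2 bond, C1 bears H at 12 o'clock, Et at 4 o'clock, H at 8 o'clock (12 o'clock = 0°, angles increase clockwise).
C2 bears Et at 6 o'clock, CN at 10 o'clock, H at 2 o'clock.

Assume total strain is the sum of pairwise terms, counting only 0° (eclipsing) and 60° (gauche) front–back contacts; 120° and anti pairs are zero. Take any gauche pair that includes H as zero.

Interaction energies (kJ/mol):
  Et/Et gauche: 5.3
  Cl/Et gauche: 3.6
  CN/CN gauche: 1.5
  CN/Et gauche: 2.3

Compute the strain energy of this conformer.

5.3 kJ/mol

This conformer (staggered): Et–Et gauche; 5.3 = 5.3 kJ/mol.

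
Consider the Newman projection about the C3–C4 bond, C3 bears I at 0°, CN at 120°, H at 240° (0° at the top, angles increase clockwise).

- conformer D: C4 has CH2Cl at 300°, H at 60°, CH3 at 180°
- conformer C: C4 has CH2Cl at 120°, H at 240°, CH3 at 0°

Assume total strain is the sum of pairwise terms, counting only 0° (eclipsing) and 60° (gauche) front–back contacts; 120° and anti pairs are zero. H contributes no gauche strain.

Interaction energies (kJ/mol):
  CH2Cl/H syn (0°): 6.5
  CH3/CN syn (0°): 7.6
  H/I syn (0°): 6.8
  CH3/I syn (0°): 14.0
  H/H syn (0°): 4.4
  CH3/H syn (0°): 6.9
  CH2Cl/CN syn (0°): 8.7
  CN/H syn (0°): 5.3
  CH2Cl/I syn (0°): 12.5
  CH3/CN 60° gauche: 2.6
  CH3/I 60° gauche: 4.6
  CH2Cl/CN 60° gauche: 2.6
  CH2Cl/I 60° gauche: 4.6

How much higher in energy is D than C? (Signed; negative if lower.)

-19.9 kJ/mol

D (staggered): I–CH2Cl gauche, CN–CH3 gauche; 4.6 + 2.6 = 7.2 kJ/mol.
C (eclipsed): I–CH3 eclipsed, CN–CH2Cl eclipsed, H–H eclipsed; 14.0 + 8.7 + 4.4 = 27.1 kJ/mol.
E(D) − E(C) = 7.2 − 27.1 = -19.9 kJ/mol.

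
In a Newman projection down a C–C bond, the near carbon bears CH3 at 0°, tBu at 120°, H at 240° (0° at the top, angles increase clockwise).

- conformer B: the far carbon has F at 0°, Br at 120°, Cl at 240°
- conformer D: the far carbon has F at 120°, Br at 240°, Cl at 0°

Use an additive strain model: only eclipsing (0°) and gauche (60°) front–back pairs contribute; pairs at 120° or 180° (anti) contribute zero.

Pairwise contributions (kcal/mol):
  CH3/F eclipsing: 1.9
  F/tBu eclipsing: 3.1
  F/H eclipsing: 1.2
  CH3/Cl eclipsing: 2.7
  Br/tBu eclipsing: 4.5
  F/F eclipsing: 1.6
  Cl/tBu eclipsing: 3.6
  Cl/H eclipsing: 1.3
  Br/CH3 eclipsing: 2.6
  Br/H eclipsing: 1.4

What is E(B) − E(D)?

B (eclipsed): CH3(0°)/F(0°) eclipsed 1.9; tBu(120°)/Br(120°) eclipsed 4.5; H(240°)/Cl(240°) eclipsed 1.3 → 7.7 kcal/mol.
D (eclipsed): CH3(0°)/Cl(0°) eclipsed 2.7; tBu(120°)/F(120°) eclipsed 3.1; H(240°)/Br(240°) eclipsed 1.4 → 7.2 kcal/mol.
E(B) − E(D) = 7.7 − 7.2 = +0.5 kcal/mol.

+0.5 kcal/mol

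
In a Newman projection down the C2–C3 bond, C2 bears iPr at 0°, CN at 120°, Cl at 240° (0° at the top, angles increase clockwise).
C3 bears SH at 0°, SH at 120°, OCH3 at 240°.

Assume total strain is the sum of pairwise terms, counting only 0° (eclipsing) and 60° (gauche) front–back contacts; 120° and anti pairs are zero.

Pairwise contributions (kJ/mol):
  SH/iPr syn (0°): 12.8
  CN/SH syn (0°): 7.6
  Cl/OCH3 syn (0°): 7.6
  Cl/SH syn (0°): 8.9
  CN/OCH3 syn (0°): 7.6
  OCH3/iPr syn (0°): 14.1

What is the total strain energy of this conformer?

28.0 kJ/mol

This conformer (eclipsed): iPr–SH eclipsed, CN–SH eclipsed, Cl–OCH3 eclipsed; 12.8 + 7.6 + 7.6 = 28.0 kJ/mol.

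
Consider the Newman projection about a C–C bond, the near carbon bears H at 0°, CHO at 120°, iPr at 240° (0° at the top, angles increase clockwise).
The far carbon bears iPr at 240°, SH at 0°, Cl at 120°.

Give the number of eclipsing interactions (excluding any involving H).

2

Non-H eclipsing pairs: CHO(120°)/Cl(120°); iPr(240°)/iPr(240°) — 2 interactions.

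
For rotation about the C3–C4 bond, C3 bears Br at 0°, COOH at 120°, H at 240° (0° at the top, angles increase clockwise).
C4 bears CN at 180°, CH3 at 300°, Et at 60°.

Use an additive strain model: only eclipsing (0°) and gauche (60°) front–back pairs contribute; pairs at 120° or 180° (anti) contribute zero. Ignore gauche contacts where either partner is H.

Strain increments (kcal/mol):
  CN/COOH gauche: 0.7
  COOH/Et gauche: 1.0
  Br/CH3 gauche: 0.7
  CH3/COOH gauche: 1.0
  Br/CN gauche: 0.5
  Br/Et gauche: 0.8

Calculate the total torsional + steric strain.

3.2 kcal/mol

This conformer (staggered): Br(0°)/CH3(300°) gauche 0.7; Br(0°)/Et(60°) gauche 0.8; COOH(120°)/CN(180°) gauche 0.7; COOH(120°)/Et(60°) gauche 1.0 → 3.2 kcal/mol.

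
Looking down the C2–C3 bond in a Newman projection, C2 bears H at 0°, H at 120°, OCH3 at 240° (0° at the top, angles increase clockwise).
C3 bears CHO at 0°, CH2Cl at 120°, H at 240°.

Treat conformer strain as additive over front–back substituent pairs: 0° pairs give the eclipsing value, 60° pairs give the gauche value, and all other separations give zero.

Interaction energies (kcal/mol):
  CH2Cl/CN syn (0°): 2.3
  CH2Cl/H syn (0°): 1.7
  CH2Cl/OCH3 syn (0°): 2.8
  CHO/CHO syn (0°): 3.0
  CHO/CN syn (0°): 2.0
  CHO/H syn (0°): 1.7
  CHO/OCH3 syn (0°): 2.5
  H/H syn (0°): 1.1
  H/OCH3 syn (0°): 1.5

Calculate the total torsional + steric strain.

4.9 kcal/mol

This conformer (eclipsed): H–CHO eclipsed, H–CH2Cl eclipsed, OCH3–H eclipsed; 1.7 + 1.7 + 1.5 = 4.9 kcal/mol.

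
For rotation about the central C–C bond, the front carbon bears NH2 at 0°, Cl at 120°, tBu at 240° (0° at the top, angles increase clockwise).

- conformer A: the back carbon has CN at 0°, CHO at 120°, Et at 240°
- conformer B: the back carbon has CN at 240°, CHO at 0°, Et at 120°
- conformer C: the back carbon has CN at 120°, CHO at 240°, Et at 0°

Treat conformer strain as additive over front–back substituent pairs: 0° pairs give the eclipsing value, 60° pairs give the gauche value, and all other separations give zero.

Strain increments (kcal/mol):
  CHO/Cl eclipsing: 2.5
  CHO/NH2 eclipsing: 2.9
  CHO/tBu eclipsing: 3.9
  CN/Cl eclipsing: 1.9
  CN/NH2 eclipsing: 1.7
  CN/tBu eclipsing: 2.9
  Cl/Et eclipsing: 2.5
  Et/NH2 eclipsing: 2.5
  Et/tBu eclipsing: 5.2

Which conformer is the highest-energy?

A (eclipsed): NH2–CN eclipsed, Cl–CHO eclipsed, tBu–Et eclipsed; 1.7 + 2.5 + 5.2 = 9.4 kcal/mol.
B (eclipsed): NH2–CHO eclipsed, Cl–Et eclipsed, tBu–CN eclipsed; 2.9 + 2.5 + 2.9 = 8.3 kcal/mol.
C (eclipsed): NH2–Et eclipsed, Cl–CN eclipsed, tBu–CHO eclipsed; 2.5 + 1.9 + 3.9 = 8.3 kcal/mol.
A has the highest total (9.4 kcal/mol).

A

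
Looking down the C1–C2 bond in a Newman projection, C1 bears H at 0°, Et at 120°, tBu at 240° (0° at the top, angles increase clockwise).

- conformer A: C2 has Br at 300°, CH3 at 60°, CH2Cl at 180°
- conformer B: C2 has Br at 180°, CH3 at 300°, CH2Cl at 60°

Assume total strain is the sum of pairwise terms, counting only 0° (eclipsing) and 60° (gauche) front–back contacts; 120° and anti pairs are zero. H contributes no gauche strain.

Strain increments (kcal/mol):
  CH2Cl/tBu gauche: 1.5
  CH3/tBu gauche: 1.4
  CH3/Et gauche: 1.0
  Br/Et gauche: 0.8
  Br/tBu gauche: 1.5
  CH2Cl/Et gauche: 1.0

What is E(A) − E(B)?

+0.3 kcal/mol

A (staggered): Et(120°)/CH3(60°) gauche 1.0; Et(120°)/CH2Cl(180°) gauche 1.0; tBu(240°)/Br(300°) gauche 1.5; tBu(240°)/CH2Cl(180°) gauche 1.5 → 5.0 kcal/mol.
B (staggered): Et(120°)/Br(180°) gauche 0.8; Et(120°)/CH2Cl(60°) gauche 1.0; tBu(240°)/Br(180°) gauche 1.5; tBu(240°)/CH3(300°) gauche 1.4 → 4.7 kcal/mol.
E(A) − E(B) = 5.0 − 4.7 = +0.3 kcal/mol.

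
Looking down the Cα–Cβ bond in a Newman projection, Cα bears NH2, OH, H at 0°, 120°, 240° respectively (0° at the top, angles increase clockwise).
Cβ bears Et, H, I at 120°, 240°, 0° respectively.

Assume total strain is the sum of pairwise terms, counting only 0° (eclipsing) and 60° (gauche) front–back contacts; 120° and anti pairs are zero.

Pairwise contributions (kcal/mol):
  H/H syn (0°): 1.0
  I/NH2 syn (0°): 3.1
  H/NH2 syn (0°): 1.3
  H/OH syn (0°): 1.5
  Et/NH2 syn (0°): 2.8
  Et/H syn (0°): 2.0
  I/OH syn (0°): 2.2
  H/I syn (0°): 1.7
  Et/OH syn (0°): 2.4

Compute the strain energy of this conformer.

6.5 kcal/mol

This conformer (eclipsed): NH2(0°)/I(0°) eclipsed 3.1; OH(120°)/Et(120°) eclipsed 2.4; H(240°)/H(240°) eclipsed 1.0 → 6.5 kcal/mol.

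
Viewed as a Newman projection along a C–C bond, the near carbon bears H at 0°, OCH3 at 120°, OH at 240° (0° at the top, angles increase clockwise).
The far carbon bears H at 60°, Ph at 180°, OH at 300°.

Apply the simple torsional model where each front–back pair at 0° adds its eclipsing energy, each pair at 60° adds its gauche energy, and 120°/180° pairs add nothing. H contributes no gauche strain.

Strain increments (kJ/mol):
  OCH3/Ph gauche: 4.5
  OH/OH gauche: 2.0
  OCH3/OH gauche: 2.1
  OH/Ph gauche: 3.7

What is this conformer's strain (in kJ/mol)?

10.2 kJ/mol

This conformer (staggered): OCH3–Ph gauche, OH–Ph gauche, OH–OH gauche; 4.5 + 3.7 + 2.0 = 10.2 kJ/mol.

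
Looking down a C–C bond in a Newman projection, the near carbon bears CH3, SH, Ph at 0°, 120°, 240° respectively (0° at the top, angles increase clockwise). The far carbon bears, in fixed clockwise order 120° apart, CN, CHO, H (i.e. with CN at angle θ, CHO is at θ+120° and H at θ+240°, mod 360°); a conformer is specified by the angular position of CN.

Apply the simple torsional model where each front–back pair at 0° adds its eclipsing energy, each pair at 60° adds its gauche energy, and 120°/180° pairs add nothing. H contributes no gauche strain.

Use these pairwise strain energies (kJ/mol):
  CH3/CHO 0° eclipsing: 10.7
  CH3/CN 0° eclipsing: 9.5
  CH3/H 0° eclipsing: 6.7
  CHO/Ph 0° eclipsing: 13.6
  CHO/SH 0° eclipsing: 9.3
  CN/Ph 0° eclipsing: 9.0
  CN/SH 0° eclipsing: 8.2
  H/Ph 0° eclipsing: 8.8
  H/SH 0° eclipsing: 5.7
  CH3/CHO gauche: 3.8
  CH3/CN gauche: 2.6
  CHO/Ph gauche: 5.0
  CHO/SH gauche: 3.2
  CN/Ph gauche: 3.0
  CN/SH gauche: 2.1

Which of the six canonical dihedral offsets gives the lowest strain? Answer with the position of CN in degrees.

CN at 0° (eclipsed): CH3–CN eclipsed, SH–CHO eclipsed, Ph–H eclipsed; 9.5 + 9.3 + 8.8 = 27.6 kJ/mol.
CN at 60° (staggered): CH3–CN gauche, SH–CN gauche, SH–CHO gauche, Ph–CHO gauche; 2.6 + 2.1 + 3.2 + 5.0 = 12.9 kJ/mol.
CN at 120° (eclipsed): CH3–H eclipsed, SH–CN eclipsed, Ph–CHO eclipsed; 6.7 + 8.2 + 13.6 = 28.5 kJ/mol.
CN at 180° (staggered): CH3–CHO gauche, SH–CN gauche, Ph–CN gauche, Ph–CHO gauche; 3.8 + 2.1 + 3.0 + 5.0 = 13.9 kJ/mol.
CN at 240° (eclipsed): CH3–CHO eclipsed, SH–H eclipsed, Ph–CN eclipsed; 10.7 + 5.7 + 9.0 = 25.4 kJ/mol.
CN at 300° (staggered): CH3–CN gauche, CH3–CHO gauche, SH–CHO gauche, Ph–CN gauche; 2.6 + 3.8 + 3.2 + 3.0 = 12.6 kJ/mol.
The minimum (12.6 kJ/mol) occurs with CN at 300°.

300°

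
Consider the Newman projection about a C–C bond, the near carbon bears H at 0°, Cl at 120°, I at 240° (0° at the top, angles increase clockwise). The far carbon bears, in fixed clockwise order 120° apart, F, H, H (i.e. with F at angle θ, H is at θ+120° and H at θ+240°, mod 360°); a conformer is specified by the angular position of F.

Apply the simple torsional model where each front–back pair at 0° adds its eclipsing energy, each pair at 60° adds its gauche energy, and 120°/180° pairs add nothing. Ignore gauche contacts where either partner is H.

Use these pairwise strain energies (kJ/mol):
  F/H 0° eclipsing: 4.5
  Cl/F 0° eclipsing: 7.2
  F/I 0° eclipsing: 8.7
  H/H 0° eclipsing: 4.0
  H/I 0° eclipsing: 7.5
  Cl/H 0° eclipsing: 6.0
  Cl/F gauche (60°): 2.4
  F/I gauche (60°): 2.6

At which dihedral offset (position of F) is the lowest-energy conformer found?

F at 0° is eclipsed. H at 0° is eclipsed with F at 0° (4.5); Cl at 120° is eclipsed with H at 120° (6.0); I at 240° is eclipsed with H at 240° (7.5). Total 18.0 kJ/mol.
F at 60° is staggered. Cl at 120° is gauche with F at 60° (2.4). Total 2.4 kJ/mol.
F at 120° is eclipsed. H at 0° is eclipsed with H at 0° (4.0); Cl at 120° is eclipsed with F at 120° (7.2); I at 240° is eclipsed with H at 240° (7.5). Total 18.7 kJ/mol.
F at 180° is staggered. Cl at 120° is gauche with F at 180° (2.4); I at 240° is gauche with F at 180° (2.6). Total 5.0 kJ/mol.
F at 240° is eclipsed. H at 0° is eclipsed with H at 0° (4.0); Cl at 120° is eclipsed with H at 120° (6.0); I at 240° is eclipsed with F at 240° (8.7). Total 18.7 kJ/mol.
F at 300° is staggered. I at 240° is gauche with F at 300° (2.6). Total 2.6 kJ/mol.
The minimum (2.4 kJ/mol) occurs with F at 60°.

60°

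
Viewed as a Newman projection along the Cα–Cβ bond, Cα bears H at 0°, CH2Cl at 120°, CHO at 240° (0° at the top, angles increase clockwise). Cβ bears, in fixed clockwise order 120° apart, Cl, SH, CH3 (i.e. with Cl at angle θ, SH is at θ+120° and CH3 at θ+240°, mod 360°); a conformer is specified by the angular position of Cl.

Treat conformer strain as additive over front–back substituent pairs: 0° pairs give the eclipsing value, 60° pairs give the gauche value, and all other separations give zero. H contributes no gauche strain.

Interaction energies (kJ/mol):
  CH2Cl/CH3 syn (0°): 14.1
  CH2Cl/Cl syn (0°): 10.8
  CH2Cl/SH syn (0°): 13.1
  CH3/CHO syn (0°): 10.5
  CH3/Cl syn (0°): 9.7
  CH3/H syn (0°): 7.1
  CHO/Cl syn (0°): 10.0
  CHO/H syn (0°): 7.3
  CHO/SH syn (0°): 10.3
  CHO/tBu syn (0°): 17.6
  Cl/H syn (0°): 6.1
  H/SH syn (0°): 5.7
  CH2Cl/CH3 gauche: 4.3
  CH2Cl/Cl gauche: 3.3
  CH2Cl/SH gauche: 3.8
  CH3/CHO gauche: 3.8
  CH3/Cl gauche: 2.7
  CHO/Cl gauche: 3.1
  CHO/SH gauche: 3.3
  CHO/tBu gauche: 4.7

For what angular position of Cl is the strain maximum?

Cl at 0° is eclipsed. H at 0° is eclipsed with Cl at 0° (6.1); CH2Cl at 120° is eclipsed with SH at 120° (13.1); CHO at 240° is eclipsed with CH3 at 240° (10.5). Total 29.7 kJ/mol.
Cl at 60° is staggered. CH2Cl at 120° is gauche with Cl at 60° (3.3); CH2Cl at 120° is gauche with SH at 180° (3.8); CHO at 240° is gauche with SH at 180° (3.3); CHO at 240° is gauche with CH3 at 300° (3.8). Total 14.2 kJ/mol.
Cl at 120° is eclipsed. H at 0° is eclipsed with CH3 at 0° (7.1); CH2Cl at 120° is eclipsed with Cl at 120° (10.8); CHO at 240° is eclipsed with SH at 240° (10.3). Total 28.2 kJ/mol.
Cl at 180° is staggered. CH2Cl at 120° is gauche with Cl at 180° (3.3); CH2Cl at 120° is gauche with CH3 at 60° (4.3); CHO at 240° is gauche with Cl at 180° (3.1); CHO at 240° is gauche with SH at 300° (3.3). Total 14.0 kJ/mol.
Cl at 240° is eclipsed. H at 0° is eclipsed with SH at 0° (5.7); CH2Cl at 120° is eclipsed with CH3 at 120° (14.1); CHO at 240° is eclipsed with Cl at 240° (10.0). Total 29.8 kJ/mol.
Cl at 300° is staggered. CH2Cl at 120° is gauche with SH at 60° (3.8); CH2Cl at 120° is gauche with CH3 at 180° (4.3); CHO at 240° is gauche with Cl at 300° (3.1); CHO at 240° is gauche with CH3 at 180° (3.8). Total 15.0 kJ/mol.
The maximum (29.8 kJ/mol) occurs with Cl at 240°.

240°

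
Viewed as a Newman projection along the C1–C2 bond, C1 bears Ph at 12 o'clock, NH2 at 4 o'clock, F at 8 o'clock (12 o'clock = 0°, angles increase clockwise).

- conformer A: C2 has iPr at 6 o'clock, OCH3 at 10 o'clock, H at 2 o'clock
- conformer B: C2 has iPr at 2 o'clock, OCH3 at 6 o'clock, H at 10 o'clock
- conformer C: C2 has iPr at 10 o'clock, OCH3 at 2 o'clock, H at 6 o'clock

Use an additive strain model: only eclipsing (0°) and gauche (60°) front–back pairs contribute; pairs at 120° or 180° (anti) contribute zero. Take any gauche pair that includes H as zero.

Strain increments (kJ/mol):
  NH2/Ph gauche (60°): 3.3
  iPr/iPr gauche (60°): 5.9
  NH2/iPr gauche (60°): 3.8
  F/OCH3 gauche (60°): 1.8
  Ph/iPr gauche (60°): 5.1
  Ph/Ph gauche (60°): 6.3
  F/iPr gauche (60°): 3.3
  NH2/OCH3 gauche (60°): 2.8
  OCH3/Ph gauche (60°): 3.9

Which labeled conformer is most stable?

A

A is staggered. Ph at 0° is gauche with OCH3 at 300° (3.9); NH2 at 120° is gauche with iPr at 180° (3.8); F at 240° is gauche with iPr at 180° (3.3); F at 240° is gauche with OCH3 at 300° (1.8). Total 12.8 kJ/mol.
B is staggered. Ph at 0° is gauche with iPr at 60° (5.1); NH2 at 120° is gauche with iPr at 60° (3.8); NH2 at 120° is gauche with OCH3 at 180° (2.8); F at 240° is gauche with OCH3 at 180° (1.8). Total 13.5 kJ/mol.
C is staggered. Ph at 0° is gauche with iPr at 300° (5.1); Ph at 0° is gauche with OCH3 at 60° (3.9); NH2 at 120° is gauche with OCH3 at 60° (2.8); F at 240° is gauche with iPr at 300° (3.3). Total 15.1 kJ/mol.
A has the lowest total (12.8 kJ/mol).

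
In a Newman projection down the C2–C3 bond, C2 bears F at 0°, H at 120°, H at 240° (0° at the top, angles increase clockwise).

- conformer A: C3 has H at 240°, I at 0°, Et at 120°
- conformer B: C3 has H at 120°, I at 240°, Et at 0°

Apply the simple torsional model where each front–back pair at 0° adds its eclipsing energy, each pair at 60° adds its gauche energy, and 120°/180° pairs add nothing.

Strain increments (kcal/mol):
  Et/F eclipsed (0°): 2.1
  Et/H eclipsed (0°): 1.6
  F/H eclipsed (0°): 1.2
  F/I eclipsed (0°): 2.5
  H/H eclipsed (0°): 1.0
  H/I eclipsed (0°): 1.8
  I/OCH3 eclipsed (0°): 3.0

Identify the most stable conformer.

B

A is eclipsed. F at 0° is eclipsed with I at 0° (2.5); H at 120° is eclipsed with Et at 120° (1.6); H at 240° is eclipsed with H at 240° (1.0). Total 5.1 kcal/mol.
B is eclipsed. F at 0° is eclipsed with Et at 0° (2.1); H at 120° is eclipsed with H at 120° (1.0); H at 240° is eclipsed with I at 240° (1.8). Total 4.9 kcal/mol.
B has the lowest total (4.9 kcal/mol).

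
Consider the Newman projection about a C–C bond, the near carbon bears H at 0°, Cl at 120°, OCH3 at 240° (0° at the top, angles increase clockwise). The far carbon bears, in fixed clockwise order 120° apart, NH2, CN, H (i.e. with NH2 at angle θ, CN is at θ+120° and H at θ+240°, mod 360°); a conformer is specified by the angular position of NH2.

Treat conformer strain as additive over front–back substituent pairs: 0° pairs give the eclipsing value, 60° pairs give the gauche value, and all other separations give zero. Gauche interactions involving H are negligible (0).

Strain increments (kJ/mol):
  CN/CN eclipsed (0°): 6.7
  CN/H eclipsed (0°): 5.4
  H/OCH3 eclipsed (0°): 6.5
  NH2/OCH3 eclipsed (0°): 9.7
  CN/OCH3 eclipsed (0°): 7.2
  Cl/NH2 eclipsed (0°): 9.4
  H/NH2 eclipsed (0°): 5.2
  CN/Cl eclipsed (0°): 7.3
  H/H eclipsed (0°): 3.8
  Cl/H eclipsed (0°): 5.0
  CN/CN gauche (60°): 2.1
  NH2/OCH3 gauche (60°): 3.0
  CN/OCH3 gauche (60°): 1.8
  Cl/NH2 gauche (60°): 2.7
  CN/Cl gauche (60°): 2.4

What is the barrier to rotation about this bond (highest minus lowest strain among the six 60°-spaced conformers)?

NH2 at 0° (eclipsed): H(0°)/NH2(0°) eclipsed 5.2; Cl(120°)/CN(120°) eclipsed 7.3; OCH3(240°)/H(240°) eclipsed 6.5 → 19.0 kJ/mol.
NH2 at 60° (staggered): Cl(120°)/NH2(60°) gauche 2.7; Cl(120°)/CN(180°) gauche 2.4; OCH3(240°)/CN(180°) gauche 1.8 → 6.9 kJ/mol.
NH2 at 120° (eclipsed): H(0°)/H(0°) eclipsed 3.8; Cl(120°)/NH2(120°) eclipsed 9.4; OCH3(240°)/CN(240°) eclipsed 7.2 → 20.4 kJ/mol.
NH2 at 180° (staggered): Cl(120°)/NH2(180°) gauche 2.7; OCH3(240°)/NH2(180°) gauche 3.0; OCH3(240°)/CN(300°) gauche 1.8 → 7.5 kJ/mol.
NH2 at 240° (eclipsed): H(0°)/CN(0°) eclipsed 5.4; Cl(120°)/H(120°) eclipsed 5.0; OCH3(240°)/NH2(240°) eclipsed 9.7 → 20.1 kJ/mol.
NH2 at 300° (staggered): Cl(120°)/CN(60°) gauche 2.4; OCH3(240°)/NH2(300°) gauche 3.0 → 5.4 kJ/mol.
Max at 120° (20.4 kJ/mol), min at 300° (5.4 kJ/mol); barrier = 15.0 kJ/mol.

15.0 kJ/mol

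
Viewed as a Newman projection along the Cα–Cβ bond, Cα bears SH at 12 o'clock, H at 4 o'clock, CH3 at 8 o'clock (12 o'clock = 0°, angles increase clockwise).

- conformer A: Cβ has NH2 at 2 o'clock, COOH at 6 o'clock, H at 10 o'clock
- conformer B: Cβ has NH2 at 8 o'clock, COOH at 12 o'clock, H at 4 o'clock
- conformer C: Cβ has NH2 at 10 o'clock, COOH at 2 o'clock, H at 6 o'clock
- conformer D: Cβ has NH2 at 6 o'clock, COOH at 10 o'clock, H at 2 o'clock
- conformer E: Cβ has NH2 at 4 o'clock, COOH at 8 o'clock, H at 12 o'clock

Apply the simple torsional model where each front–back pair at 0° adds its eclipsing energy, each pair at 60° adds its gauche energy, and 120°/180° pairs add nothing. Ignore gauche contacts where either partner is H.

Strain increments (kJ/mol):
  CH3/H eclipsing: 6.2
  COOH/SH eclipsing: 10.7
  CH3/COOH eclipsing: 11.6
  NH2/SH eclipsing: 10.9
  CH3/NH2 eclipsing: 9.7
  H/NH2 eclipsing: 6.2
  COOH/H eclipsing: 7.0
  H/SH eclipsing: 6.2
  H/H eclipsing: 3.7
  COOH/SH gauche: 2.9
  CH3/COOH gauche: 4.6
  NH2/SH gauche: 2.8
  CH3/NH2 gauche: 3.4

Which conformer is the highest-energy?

A (staggered): SH–NH2 gauche, CH3–COOH gauche; 2.8 + 4.6 = 7.4 kJ/mol.
B (eclipsed): SH–COOH eclipsed, H–H eclipsed, CH3–NH2 eclipsed; 10.7 + 3.7 + 9.7 = 24.1 kJ/mol.
C (staggered): SH–NH2 gauche, SH–COOH gauche, CH3–NH2 gauche; 2.8 + 2.9 + 3.4 = 9.1 kJ/mol.
D (staggered): SH–COOH gauche, CH3–NH2 gauche, CH3–COOH gauche; 2.9 + 3.4 + 4.6 = 10.9 kJ/mol.
E (eclipsed): SH–H eclipsed, H–NH2 eclipsed, CH3–COOH eclipsed; 6.2 + 6.2 + 11.6 = 24.0 kJ/mol.
B has the highest total (24.1 kJ/mol).

B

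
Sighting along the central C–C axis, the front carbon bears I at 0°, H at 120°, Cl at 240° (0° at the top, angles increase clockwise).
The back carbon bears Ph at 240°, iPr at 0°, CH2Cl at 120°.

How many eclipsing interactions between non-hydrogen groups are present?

Non-H eclipsing pairs: I(0°)/iPr(0°); Cl(240°)/Ph(240°) — 2 interactions.

2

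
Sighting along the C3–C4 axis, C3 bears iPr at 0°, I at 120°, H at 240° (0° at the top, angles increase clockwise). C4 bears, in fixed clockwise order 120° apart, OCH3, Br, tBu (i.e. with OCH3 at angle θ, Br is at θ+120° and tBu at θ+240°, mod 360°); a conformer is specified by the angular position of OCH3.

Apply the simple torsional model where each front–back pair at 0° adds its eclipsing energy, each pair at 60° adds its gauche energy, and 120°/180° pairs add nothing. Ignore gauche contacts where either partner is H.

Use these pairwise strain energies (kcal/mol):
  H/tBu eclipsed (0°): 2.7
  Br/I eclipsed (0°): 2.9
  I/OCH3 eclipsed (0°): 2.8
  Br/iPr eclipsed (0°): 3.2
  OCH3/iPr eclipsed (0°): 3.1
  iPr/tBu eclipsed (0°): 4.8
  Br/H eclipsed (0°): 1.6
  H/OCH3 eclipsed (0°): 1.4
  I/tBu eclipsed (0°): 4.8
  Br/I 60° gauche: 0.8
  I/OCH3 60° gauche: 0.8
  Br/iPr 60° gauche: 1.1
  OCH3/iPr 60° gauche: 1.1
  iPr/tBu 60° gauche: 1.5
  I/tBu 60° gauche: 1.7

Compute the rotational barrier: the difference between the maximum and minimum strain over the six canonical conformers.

5.2 kcal/mol

OCH3 at 0° (eclipsed): iPr(0°)/OCH3(0°) eclipsed 3.1; I(120°)/Br(120°) eclipsed 2.9; H(240°)/tBu(240°) eclipsed 2.7 → 8.7 kcal/mol.
OCH3 at 60° (staggered): iPr(0°)/OCH3(60°) gauche 1.1; iPr(0°)/tBu(300°) gauche 1.5; I(120°)/OCH3(60°) gauche 0.8; I(120°)/Br(180°) gauche 0.8 → 4.2 kcal/mol.
OCH3 at 120° (eclipsed): iPr(0°)/tBu(0°) eclipsed 4.8; I(120°)/OCH3(120°) eclipsed 2.8; H(240°)/Br(240°) eclipsed 1.6 → 9.2 kcal/mol.
OCH3 at 180° (staggered): iPr(0°)/Br(300°) gauche 1.1; iPr(0°)/tBu(60°) gauche 1.5; I(120°)/OCH3(180°) gauche 0.8; I(120°)/tBu(60°) gauche 1.7 → 5.1 kcal/mol.
OCH3 at 240° (eclipsed): iPr(0°)/Br(0°) eclipsed 3.2; I(120°)/tBu(120°) eclipsed 4.8; H(240°)/OCH3(240°) eclipsed 1.4 → 9.4 kcal/mol.
OCH3 at 300° (staggered): iPr(0°)/OCH3(300°) gauche 1.1; iPr(0°)/Br(60°) gauche 1.1; I(120°)/Br(60°) gauche 0.8; I(120°)/tBu(180°) gauche 1.7 → 4.7 kcal/mol.
Max at 240° (9.4 kcal/mol), min at 60° (4.2 kcal/mol); barrier = 5.2 kcal/mol.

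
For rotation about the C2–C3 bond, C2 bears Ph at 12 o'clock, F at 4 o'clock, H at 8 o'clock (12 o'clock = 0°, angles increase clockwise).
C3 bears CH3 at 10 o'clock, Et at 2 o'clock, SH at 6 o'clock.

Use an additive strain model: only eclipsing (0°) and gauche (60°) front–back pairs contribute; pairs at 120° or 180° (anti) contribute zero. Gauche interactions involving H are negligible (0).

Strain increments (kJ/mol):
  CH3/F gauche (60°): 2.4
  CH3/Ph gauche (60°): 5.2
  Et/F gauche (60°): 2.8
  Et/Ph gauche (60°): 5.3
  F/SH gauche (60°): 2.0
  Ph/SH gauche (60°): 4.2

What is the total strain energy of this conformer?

This conformer (staggered): Ph–CH3 gauche, Ph–Et gauche, F–Et gauche, F–SH gauche; 5.2 + 5.3 + 2.8 + 2.0 = 15.3 kJ/mol.

15.3 kJ/mol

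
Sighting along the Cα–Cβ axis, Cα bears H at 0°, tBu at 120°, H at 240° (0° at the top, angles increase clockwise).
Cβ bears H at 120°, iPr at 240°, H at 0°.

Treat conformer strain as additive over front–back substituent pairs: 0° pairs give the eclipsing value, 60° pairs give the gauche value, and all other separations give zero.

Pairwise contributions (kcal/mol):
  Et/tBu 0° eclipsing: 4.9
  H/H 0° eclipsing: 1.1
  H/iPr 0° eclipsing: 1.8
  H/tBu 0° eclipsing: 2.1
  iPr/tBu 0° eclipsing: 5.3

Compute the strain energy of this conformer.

This conformer (eclipsed): H(0°)/H(0°) eclipsed 1.1; tBu(120°)/H(120°) eclipsed 2.1; H(240°)/iPr(240°) eclipsed 1.8 → 5.0 kcal/mol.

5.0 kcal/mol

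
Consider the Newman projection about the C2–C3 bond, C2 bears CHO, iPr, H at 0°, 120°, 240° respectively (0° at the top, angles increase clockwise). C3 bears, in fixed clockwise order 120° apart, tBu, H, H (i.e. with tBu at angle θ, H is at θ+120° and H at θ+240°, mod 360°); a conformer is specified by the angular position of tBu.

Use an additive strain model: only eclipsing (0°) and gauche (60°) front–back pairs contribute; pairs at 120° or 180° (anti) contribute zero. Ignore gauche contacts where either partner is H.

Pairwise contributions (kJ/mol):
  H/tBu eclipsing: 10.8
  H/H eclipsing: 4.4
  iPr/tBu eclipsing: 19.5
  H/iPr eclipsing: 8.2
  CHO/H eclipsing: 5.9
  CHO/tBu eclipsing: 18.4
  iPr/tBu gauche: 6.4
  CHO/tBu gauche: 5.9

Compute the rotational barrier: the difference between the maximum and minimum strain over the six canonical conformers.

25.1 kJ/mol

tBu at 0° (eclipsed): CHO(0°)/tBu(0°) eclipsed 18.4; iPr(120°)/H(120°) eclipsed 8.2; H(240°)/H(240°) eclipsed 4.4 → 31.0 kJ/mol.
tBu at 60° (staggered): CHO(0°)/tBu(60°) gauche 5.9; iPr(120°)/tBu(60°) gauche 6.4 → 12.3 kJ/mol.
tBu at 120° (eclipsed): CHO(0°)/H(0°) eclipsed 5.9; iPr(120°)/tBu(120°) eclipsed 19.5; H(240°)/H(240°) eclipsed 4.4 → 29.8 kJ/mol.
tBu at 180° (staggered): iPr(120°)/tBu(180°) gauche 6.4 → 6.4 kJ/mol.
tBu at 240° (eclipsed): CHO(0°)/H(0°) eclipsed 5.9; iPr(120°)/H(120°) eclipsed 8.2; H(240°)/tBu(240°) eclipsed 10.8 → 24.9 kJ/mol.
tBu at 300° (staggered): CHO(0°)/tBu(300°) gauche 5.9 → 5.9 kJ/mol.
Max at 0° (31.0 kJ/mol), min at 300° (5.9 kJ/mol); barrier = 25.1 kJ/mol.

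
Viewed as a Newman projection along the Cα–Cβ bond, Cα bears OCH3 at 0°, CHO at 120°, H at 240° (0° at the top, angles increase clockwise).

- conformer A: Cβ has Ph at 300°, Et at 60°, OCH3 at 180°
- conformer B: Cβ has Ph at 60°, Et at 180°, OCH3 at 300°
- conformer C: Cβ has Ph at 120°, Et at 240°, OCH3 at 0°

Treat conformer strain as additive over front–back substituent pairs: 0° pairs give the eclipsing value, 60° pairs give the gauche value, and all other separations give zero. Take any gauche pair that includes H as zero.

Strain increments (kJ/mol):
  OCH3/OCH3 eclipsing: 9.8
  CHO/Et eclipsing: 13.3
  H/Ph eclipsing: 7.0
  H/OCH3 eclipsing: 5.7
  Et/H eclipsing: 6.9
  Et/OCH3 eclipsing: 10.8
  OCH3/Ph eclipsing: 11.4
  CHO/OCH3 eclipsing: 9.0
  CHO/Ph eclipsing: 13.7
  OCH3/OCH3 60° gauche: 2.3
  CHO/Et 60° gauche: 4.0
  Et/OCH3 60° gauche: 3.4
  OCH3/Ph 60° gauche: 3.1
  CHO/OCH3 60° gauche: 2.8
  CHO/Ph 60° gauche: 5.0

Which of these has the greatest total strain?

C

A (staggered): OCH3(0°)/Ph(300°) gauche 3.1; OCH3(0°)/Et(60°) gauche 3.4; CHO(120°)/Et(60°) gauche 4.0; CHO(120°)/OCH3(180°) gauche 2.8 → 13.3 kJ/mol.
B (staggered): OCH3(0°)/Ph(60°) gauche 3.1; OCH3(0°)/OCH3(300°) gauche 2.3; CHO(120°)/Ph(60°) gauche 5.0; CHO(120°)/Et(180°) gauche 4.0 → 14.4 kJ/mol.
C (eclipsed): OCH3(0°)/OCH3(0°) eclipsed 9.8; CHO(120°)/Ph(120°) eclipsed 13.7; H(240°)/Et(240°) eclipsed 6.9 → 30.4 kJ/mol.
C has the highest total (30.4 kJ/mol).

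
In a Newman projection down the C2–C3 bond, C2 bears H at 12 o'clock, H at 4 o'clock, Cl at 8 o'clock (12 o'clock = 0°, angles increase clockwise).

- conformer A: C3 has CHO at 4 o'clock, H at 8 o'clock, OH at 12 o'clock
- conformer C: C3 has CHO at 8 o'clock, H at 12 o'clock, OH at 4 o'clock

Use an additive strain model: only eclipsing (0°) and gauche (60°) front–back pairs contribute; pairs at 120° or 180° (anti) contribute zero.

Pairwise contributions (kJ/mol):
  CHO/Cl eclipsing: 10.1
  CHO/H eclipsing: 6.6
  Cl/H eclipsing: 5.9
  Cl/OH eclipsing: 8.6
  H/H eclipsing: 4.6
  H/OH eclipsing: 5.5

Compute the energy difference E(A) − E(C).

-2.2 kJ/mol

A (eclipsed): H–OH eclipsed, H–CHO eclipsed, Cl–H eclipsed; 5.5 + 6.6 + 5.9 = 18.0 kJ/mol.
C (eclipsed): H–H eclipsed, H–OH eclipsed, Cl–CHO eclipsed; 4.6 + 5.5 + 10.1 = 20.2 kJ/mol.
E(A) − E(C) = 18.0 − 20.2 = -2.2 kJ/mol.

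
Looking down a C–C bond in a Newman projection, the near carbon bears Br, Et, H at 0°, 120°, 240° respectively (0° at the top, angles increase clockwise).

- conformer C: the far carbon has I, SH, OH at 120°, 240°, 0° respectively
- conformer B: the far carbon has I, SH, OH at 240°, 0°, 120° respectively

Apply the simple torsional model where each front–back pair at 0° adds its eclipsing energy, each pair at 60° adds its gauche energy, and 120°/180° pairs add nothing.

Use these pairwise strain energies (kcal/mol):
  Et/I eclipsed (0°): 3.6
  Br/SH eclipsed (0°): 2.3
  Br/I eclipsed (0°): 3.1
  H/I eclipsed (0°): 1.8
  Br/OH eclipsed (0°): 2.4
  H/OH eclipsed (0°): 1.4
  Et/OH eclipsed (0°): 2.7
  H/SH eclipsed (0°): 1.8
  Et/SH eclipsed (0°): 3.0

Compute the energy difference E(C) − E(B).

C (eclipsed): Br–OH eclipsed, Et–I eclipsed, H–SH eclipsed; 2.4 + 3.6 + 1.8 = 7.8 kcal/mol.
B (eclipsed): Br–SH eclipsed, Et–OH eclipsed, H–I eclipsed; 2.3 + 2.7 + 1.8 = 6.8 kcal/mol.
E(C) − E(B) = 7.8 − 6.8 = +1.0 kcal/mol.

+1.0 kcal/mol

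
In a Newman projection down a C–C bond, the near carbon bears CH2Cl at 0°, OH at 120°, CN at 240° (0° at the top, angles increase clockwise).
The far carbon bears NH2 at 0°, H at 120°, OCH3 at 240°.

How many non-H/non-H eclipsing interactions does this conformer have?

2

Non-H eclipsing pairs: CH2Cl(0°)/NH2(0°); CN(240°)/OCH3(240°) — 2 interactions.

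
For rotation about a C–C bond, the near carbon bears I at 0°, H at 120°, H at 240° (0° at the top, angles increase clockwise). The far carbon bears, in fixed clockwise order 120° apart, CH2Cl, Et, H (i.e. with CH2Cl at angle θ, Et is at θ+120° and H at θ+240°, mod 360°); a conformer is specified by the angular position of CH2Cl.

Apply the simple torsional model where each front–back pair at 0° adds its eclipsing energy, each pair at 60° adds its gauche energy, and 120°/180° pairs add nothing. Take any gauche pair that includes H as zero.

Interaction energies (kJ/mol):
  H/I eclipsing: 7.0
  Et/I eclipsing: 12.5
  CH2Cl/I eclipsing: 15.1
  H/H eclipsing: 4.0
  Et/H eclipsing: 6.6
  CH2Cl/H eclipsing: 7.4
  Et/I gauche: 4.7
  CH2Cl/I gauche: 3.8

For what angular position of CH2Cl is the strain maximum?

0°

CH2Cl at 0° (eclipsed): I–CH2Cl eclipsed, H–Et eclipsed, H–H eclipsed; 15.1 + 6.6 + 4.0 = 25.7 kJ/mol.
CH2Cl at 60° (staggered): I–CH2Cl gauche; 3.8 = 3.8 kJ/mol.
CH2Cl at 120° (eclipsed): I–H eclipsed, H–CH2Cl eclipsed, H–Et eclipsed; 7.0 + 7.4 + 6.6 = 21.0 kJ/mol.
CH2Cl at 180° (staggered): I–Et gauche; 4.7 = 4.7 kJ/mol.
CH2Cl at 240° (eclipsed): I–Et eclipsed, H–H eclipsed, H–CH2Cl eclipsed; 12.5 + 4.0 + 7.4 = 23.9 kJ/mol.
CH2Cl at 300° (staggered): I–CH2Cl gauche, I–Et gauche; 3.8 + 4.7 = 8.5 kJ/mol.
The maximum (25.7 kJ/mol) occurs with CH2Cl at 0°.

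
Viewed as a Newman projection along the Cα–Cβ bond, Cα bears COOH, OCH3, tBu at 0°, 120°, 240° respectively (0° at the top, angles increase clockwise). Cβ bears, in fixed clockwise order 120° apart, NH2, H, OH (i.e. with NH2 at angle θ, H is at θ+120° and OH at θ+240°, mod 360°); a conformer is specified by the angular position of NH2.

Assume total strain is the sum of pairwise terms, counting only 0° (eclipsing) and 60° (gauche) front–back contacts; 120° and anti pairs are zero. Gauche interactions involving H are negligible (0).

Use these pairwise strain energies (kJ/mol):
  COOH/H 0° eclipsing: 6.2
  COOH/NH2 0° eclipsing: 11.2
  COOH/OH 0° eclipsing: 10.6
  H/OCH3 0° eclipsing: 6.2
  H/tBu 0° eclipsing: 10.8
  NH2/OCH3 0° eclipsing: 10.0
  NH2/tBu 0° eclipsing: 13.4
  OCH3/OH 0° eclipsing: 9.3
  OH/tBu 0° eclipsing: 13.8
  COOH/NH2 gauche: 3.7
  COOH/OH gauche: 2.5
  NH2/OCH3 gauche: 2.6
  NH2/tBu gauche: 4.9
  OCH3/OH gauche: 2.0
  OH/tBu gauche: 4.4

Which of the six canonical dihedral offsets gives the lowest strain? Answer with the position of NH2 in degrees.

180°

NH2 at 0° is eclipsed. COOH at 0° is eclipsed with NH2 at 0° (11.2); OCH3 at 120° is eclipsed with H at 120° (6.2); tBu at 240° is eclipsed with OH at 240° (13.8). Total 31.2 kJ/mol.
NH2 at 60° is staggered. COOH at 0° is gauche with NH2 at 60° (3.7); COOH at 0° is gauche with OH at 300° (2.5); OCH3 at 120° is gauche with NH2 at 60° (2.6); tBu at 240° is gauche with OH at 300° (4.4). Total 13.2 kJ/mol.
NH2 at 120° is eclipsed. COOH at 0° is eclipsed with OH at 0° (10.6); OCH3 at 120° is eclipsed with NH2 at 120° (10.0); tBu at 240° is eclipsed with H at 240° (10.8). Total 31.4 kJ/mol.
NH2 at 180° is staggered. COOH at 0° is gauche with OH at 60° (2.5); OCH3 at 120° is gauche with NH2 at 180° (2.6); OCH3 at 120° is gauche with OH at 60° (2.0); tBu at 240° is gauche with NH2 at 180° (4.9). Total 12.0 kJ/mol.
NH2 at 240° is eclipsed. COOH at 0° is eclipsed with H at 0° (6.2); OCH3 at 120° is eclipsed with OH at 120° (9.3); tBu at 240° is eclipsed with NH2 at 240° (13.4). Total 28.9 kJ/mol.
NH2 at 300° is staggered. COOH at 0° is gauche with NH2 at 300° (3.7); OCH3 at 120° is gauche with OH at 180° (2.0); tBu at 240° is gauche with NH2 at 300° (4.9); tBu at 240° is gauche with OH at 180° (4.4). Total 15.0 kJ/mol.
The minimum (12.0 kJ/mol) occurs with NH2 at 180°.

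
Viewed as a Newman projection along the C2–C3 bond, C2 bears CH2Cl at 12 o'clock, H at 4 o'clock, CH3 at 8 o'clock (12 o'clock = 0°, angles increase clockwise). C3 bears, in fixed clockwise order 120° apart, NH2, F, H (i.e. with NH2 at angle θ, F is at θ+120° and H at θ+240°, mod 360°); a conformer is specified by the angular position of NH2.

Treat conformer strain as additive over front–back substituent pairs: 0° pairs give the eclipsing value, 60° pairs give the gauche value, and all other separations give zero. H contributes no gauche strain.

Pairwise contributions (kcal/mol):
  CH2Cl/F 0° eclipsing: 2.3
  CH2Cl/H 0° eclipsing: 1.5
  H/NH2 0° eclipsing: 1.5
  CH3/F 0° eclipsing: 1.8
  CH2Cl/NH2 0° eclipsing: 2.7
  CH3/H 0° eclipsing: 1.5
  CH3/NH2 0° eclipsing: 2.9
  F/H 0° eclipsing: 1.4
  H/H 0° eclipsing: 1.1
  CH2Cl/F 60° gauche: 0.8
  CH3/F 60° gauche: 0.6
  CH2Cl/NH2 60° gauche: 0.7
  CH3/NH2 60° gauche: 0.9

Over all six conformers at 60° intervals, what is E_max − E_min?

NH2 at 0° (eclipsed): CH2Cl–NH2 eclipsed, H–F eclipsed, CH3–H eclipsed; 2.7 + 1.4 + 1.5 = 5.6 kcal/mol.
NH2 at 60° (staggered): CH2Cl–NH2 gauche, CH3–F gauche; 0.7 + 0.6 = 1.3 kcal/mol.
NH2 at 120° (eclipsed): CH2Cl–H eclipsed, H–NH2 eclipsed, CH3–F eclipsed; 1.5 + 1.5 + 1.8 = 4.8 kcal/mol.
NH2 at 180° (staggered): CH2Cl–F gauche, CH3–NH2 gauche, CH3–F gauche; 0.8 + 0.9 + 0.6 = 2.3 kcal/mol.
NH2 at 240° (eclipsed): CH2Cl–F eclipsed, H–H eclipsed, CH3–NH2 eclipsed; 2.3 + 1.1 + 2.9 = 6.3 kcal/mol.
NH2 at 300° (staggered): CH2Cl–NH2 gauche, CH2Cl–F gauche, CH3–NH2 gauche; 0.7 + 0.8 + 0.9 = 2.4 kcal/mol.
Max at 240° (6.3 kcal/mol), min at 60° (1.3 kcal/mol); barrier = 5.0 kcal/mol.

5.0 kcal/mol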